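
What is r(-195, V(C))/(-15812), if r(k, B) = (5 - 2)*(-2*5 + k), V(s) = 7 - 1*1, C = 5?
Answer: 615/15812 ≈ 0.038895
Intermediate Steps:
V(s) = 6 (V(s) = 7 - 1 = 6)
r(k, B) = -30 + 3*k (r(k, B) = 3*(-10 + k) = -30 + 3*k)
r(-195, V(C))/(-15812) = (-30 + 3*(-195))/(-15812) = (-30 - 585)*(-1/15812) = -615*(-1/15812) = 615/15812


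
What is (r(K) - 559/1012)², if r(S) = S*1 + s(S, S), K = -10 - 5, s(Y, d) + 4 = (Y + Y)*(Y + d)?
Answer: 793904166169/1024144 ≈ 7.7519e+5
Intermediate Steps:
s(Y, d) = -4 + 2*Y*(Y + d) (s(Y, d) = -4 + (Y + Y)*(Y + d) = -4 + (2*Y)*(Y + d) = -4 + 2*Y*(Y + d))
K = -15
r(S) = -4 + S + 4*S² (r(S) = S*1 + (-4 + 2*S² + 2*S*S) = S + (-4 + 2*S² + 2*S²) = S + (-4 + 4*S²) = -4 + S + 4*S²)
(r(K) - 559/1012)² = ((-4 - 15 + 4*(-15)²) - 559/1012)² = ((-4 - 15 + 4*225) - 559*1/1012)² = ((-4 - 15 + 900) - 559/1012)² = (881 - 559/1012)² = (891013/1012)² = 793904166169/1024144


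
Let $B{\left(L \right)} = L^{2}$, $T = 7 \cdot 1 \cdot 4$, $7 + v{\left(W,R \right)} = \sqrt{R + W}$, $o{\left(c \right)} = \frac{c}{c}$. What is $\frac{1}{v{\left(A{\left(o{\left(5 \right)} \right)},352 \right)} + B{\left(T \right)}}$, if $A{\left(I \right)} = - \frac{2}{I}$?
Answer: $\frac{111}{86197} - \frac{5 \sqrt{14}}{603379} \approx 0.0012567$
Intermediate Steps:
$o{\left(c \right)} = 1$
$v{\left(W,R \right)} = -7 + \sqrt{R + W}$
$T = 28$ ($T = 7 \cdot 4 = 28$)
$\frac{1}{v{\left(A{\left(o{\left(5 \right)} \right)},352 \right)} + B{\left(T \right)}} = \frac{1}{\left(-7 + \sqrt{352 - \frac{2}{1}}\right) + 28^{2}} = \frac{1}{\left(-7 + \sqrt{352 - 2}\right) + 784} = \frac{1}{\left(-7 + \sqrt{350}\right) + 784} = \frac{1}{\left(-7 + 5 \sqrt{14}\right) + 784} = \frac{1}{777 + 5 \sqrt{14}}$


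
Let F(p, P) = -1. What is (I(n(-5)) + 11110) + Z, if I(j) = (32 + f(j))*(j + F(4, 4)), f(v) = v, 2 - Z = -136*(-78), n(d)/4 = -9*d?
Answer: 38452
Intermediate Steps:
n(d) = -36*d (n(d) = 4*(-9*d) = -36*d)
Z = -10606 (Z = 2 - (-136)*(-78) = 2 - 1*10608 = 2 - 10608 = -10606)
I(j) = (-1 + j)*(32 + j) (I(j) = (32 + j)*(j - 1) = (32 + j)*(-1 + j) = (-1 + j)*(32 + j))
(I(n(-5)) + 11110) + Z = ((-32 + (-36*(-5))² + 31*(-36*(-5))) + 11110) - 10606 = ((-32 + 180² + 31*180) + 11110) - 10606 = ((-32 + 32400 + 5580) + 11110) - 10606 = (37948 + 11110) - 10606 = 49058 - 10606 = 38452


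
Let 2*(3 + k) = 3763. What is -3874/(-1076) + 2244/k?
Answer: 570109/118898 ≈ 4.7949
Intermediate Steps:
k = 3757/2 (k = -3 + (½)*3763 = -3 + 3763/2 = 3757/2 ≈ 1878.5)
-3874/(-1076) + 2244/k = -3874/(-1076) + 2244/(3757/2) = -3874*(-1/1076) + 2244*(2/3757) = 1937/538 + 264/221 = 570109/118898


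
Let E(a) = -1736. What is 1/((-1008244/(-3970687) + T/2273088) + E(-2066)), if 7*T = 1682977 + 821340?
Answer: -9025720971456/15664939227830747 ≈ -0.00057617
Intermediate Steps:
T = 2504317/7 (T = (1682977 + 821340)/7 = (1/7)*2504317 = 2504317/7 ≈ 3.5776e+5)
1/((-1008244/(-3970687) + T/2273088) + E(-2066)) = 1/((-1008244/(-3970687) + (2504317/7)/2273088) - 1736) = 1/((-1008244*(-1/3970687) + (2504317/7)*(1/2273088)) - 1736) = 1/((1008244/3970687 + 2504317/15911616) - 1736) = 1/(3712378616869/9025720971456 - 1736) = 1/(-15664939227830747/9025720971456) = -9025720971456/15664939227830747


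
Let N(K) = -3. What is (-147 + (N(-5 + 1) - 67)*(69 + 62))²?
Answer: 86806489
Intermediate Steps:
(-147 + (N(-5 + 1) - 67)*(69 + 62))² = (-147 + (-3 - 67)*(69 + 62))² = (-147 - 70*131)² = (-147 - 9170)² = (-9317)² = 86806489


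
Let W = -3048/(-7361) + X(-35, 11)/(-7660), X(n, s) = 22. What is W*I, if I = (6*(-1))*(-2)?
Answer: 69557214/14096315 ≈ 4.9344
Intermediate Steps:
W = 11592869/28192630 (W = -3048/(-7361) + 22/(-7660) = -3048*(-1/7361) + 22*(-1/7660) = 3048/7361 - 11/3830 = 11592869/28192630 ≈ 0.41120)
I = 12 (I = -6*(-2) = 12)
W*I = (11592869/28192630)*12 = 69557214/14096315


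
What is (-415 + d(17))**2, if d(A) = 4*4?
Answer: 159201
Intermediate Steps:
d(A) = 16
(-415 + d(17))**2 = (-415 + 16)**2 = (-399)**2 = 159201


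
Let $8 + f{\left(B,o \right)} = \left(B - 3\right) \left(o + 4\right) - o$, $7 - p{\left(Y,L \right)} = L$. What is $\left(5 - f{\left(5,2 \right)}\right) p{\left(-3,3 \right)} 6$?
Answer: $72$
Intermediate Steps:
$p{\left(Y,L \right)} = 7 - L$
$f{\left(B,o \right)} = -8 - o + \left(-3 + B\right) \left(4 + o\right)$ ($f{\left(B,o \right)} = -8 - \left(o - \left(B - 3\right) \left(o + 4\right)\right) = -8 - \left(o - \left(-3 + B\right) \left(4 + o\right)\right) = -8 - o + \left(-3 + B\right) \left(4 + o\right)$)
$\left(5 - f{\left(5,2 \right)}\right) p{\left(-3,3 \right)} 6 = \left(5 - \left(-20 - 8 + 4 \cdot 5 + 5 \cdot 2\right)\right) \left(7 - 3\right) 6 = \left(5 - \left(-20 - 8 + 20 + 10\right)\right) \left(7 - 3\right) 6 = \left(5 - 2\right) 4 \cdot 6 = 3 \cdot 4 \cdot 6 = 12 \cdot 6 = 72$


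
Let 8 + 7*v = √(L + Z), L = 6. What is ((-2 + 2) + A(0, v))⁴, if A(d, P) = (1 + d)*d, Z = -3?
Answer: 0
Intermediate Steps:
v = -8/7 + √3/7 (v = -8/7 + √(6 - 3)/7 = -8/7 + √3/7 ≈ -0.89542)
A(d, P) = d*(1 + d)
((-2 + 2) + A(0, v))⁴ = ((-2 + 2) + 0*(1 + 0))⁴ = (0 + 0*1)⁴ = (0 + 0)⁴ = 0⁴ = 0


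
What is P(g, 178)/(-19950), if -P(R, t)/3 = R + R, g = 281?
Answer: 281/3325 ≈ 0.084511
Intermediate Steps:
P(R, t) = -6*R (P(R, t) = -3*(R + R) = -6*R)
P(g, 178)/(-19950) = -6*281/(-19950) = -1686*(-1/19950) = 281/3325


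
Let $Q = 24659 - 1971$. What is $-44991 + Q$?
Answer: $-22303$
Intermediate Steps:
$Q = 22688$
$-44991 + Q = -44991 + 22688 = -22303$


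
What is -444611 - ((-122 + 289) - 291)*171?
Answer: -423407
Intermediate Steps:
-444611 - ((-122 + 289) - 291)*171 = -444611 - (167 - 291)*171 = -444611 - (-124)*171 = -444611 - 1*(-21204) = -444611 + 21204 = -423407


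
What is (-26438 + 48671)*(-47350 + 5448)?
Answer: -931607166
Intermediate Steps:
(-26438 + 48671)*(-47350 + 5448) = 22233*(-41902) = -931607166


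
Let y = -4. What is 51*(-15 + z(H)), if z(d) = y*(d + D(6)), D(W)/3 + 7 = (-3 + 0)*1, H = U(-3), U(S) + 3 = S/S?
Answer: 5763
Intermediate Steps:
U(S) = -2 (U(S) = -3 + S/S = -3 + 1 = -2)
H = -2
D(W) = -30 (D(W) = -21 + 3*((-3 + 0)*1) = -21 + 3*(-3*1) = -21 + 3*(-3) = -21 - 9 = -30)
z(d) = 120 - 4*d (z(d) = -4*(d - 30) = -4*(-30 + d) = 120 - 4*d)
51*(-15 + z(H)) = 51*(-15 + (120 - 4*(-2))) = 51*(-15 + (120 + 8)) = 51*(-15 + 128) = 51*113 = 5763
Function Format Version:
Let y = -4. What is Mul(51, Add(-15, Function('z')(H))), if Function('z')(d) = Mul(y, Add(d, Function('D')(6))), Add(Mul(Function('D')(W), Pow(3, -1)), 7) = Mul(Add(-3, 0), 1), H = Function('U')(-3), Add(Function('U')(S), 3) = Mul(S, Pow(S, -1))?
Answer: 5763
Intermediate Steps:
Function('U')(S) = -2 (Function('U')(S) = Add(-3, Mul(S, Pow(S, -1))) = Add(-3, 1) = -2)
H = -2
Function('D')(W) = -30 (Function('D')(W) = Add(-21, Mul(3, Mul(Add(-3, 0), 1))) = Add(-21, Mul(3, Mul(-3, 1))) = Add(-21, Mul(3, -3)) = Add(-21, -9) = -30)
Function('z')(d) = Add(120, Mul(-4, d)) (Function('z')(d) = Mul(-4, Add(d, -30)) = Mul(-4, Add(-30, d)) = Add(120, Mul(-4, d)))
Mul(51, Add(-15, Function('z')(H))) = Mul(51, Add(-15, Add(120, Mul(-4, -2)))) = Mul(51, Add(-15, Add(120, 8))) = Mul(51, Add(-15, 128)) = Mul(51, 113) = 5763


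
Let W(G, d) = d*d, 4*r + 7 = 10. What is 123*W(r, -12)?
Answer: 17712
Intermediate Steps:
r = ¾ (r = -7/4 + (¼)*10 = -7/4 + 5/2 = ¾ ≈ 0.75000)
W(G, d) = d²
123*W(r, -12) = 123*(-12)² = 123*144 = 17712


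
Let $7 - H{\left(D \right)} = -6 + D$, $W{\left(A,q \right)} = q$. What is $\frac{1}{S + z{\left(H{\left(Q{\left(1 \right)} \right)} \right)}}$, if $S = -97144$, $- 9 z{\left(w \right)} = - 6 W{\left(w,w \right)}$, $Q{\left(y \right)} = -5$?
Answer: $- \frac{1}{97132} \approx -1.0295 \cdot 10^{-5}$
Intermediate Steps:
$H{\left(D \right)} = 13 - D$ ($H{\left(D \right)} = 7 - \left(-6 + D\right) = 13 - D$)
$z{\left(w \right)} = \frac{2 w}{3}$ ($z{\left(w \right)} = - \frac{\left(-6\right) w}{9} = \frac{2 w}{3}$)
$\frac{1}{S + z{\left(H{\left(Q{\left(1 \right)} \right)} \right)}} = \frac{1}{-97144 + \frac{2 \left(13 - -5\right)}{3}} = \frac{1}{-97144 + \frac{2 \left(13 + 5\right)}{3}} = \frac{1}{-97144 + \frac{2}{3} \cdot 18} = \frac{1}{-97144 + 12} = \frac{1}{-97132} = - \frac{1}{97132}$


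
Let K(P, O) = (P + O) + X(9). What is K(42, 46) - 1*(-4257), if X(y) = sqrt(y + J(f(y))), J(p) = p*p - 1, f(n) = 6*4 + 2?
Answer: 4345 + 6*sqrt(19) ≈ 4371.2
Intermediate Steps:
f(n) = 26 (f(n) = 24 + 2 = 26)
J(p) = -1 + p**2 (J(p) = p**2 - 1 = -1 + p**2)
X(y) = sqrt(675 + y) (X(y) = sqrt(y + (-1 + 26**2)) = sqrt(y + (-1 + 676)) = sqrt(y + 675) = sqrt(675 + y))
K(P, O) = O + P + 6*sqrt(19) (K(P, O) = (P + O) + sqrt(675 + 9) = (O + P) + sqrt(684) = (O + P) + 6*sqrt(19) = O + P + 6*sqrt(19))
K(42, 46) - 1*(-4257) = (46 + 42 + 6*sqrt(19)) - 1*(-4257) = (88 + 6*sqrt(19)) + 4257 = 4345 + 6*sqrt(19)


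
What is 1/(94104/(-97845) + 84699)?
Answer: 32615/2762426517 ≈ 1.1807e-5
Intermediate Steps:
1/(94104/(-97845) + 84699) = 1/(94104*(-1/97845) + 84699) = 1/(-31368/32615 + 84699) = 1/(2762426517/32615) = 32615/2762426517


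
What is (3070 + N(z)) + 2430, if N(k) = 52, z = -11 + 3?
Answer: 5552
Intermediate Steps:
z = -8
(3070 + N(z)) + 2430 = (3070 + 52) + 2430 = 3122 + 2430 = 5552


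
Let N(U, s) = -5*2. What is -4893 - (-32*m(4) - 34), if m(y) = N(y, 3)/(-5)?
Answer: -4795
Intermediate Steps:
N(U, s) = -10
m(y) = 2 (m(y) = -10/(-5) = -10*(-1/5) = 2)
-4893 - (-32*m(4) - 34) = -4893 - (-32*2 - 34) = -4893 - (-64 - 34) = -4893 - 1*(-98) = -4893 + 98 = -4795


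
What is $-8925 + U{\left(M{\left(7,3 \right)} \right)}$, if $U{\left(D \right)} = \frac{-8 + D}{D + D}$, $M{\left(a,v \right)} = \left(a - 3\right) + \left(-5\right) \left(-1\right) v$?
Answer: $- \frac{339139}{38} \approx -8924.7$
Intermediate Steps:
$M{\left(a,v \right)} = -3 + a + 5 v$ ($M{\left(a,v \right)} = \left(-3 + a\right) + 5 v = -3 + a + 5 v$)
$U{\left(D \right)} = \frac{-8 + D}{2 D}$
$-8925 + U{\left(M{\left(7,3 \right)} \right)} = -8925 + \frac{-8 + \left(-3 + 7 + 5 \cdot 3\right)}{2 \left(-3 + 7 + 5 \cdot 3\right)} = -8925 + \frac{-8 + \left(-3 + 7 + 15\right)}{2 \left(-3 + 7 + 15\right)} = -8925 + \frac{-8 + 19}{2 \cdot 19} = -8925 + \frac{1}{2} \cdot \frac{1}{19} \cdot 11 = -8925 + \frac{11}{38} = - \frac{339139}{38}$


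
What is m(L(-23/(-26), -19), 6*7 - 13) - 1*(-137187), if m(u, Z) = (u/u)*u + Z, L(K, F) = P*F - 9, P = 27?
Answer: 136694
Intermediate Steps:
L(K, F) = -9 + 27*F (L(K, F) = 27*F - 9 = -9 + 27*F)
m(u, Z) = Z + u (m(u, Z) = 1*u + Z = u + Z = Z + u)
m(L(-23/(-26), -19), 6*7 - 13) - 1*(-137187) = ((6*7 - 13) + (-9 + 27*(-19))) - 1*(-137187) = ((42 - 13) + (-9 - 513)) + 137187 = (29 - 522) + 137187 = -493 + 137187 = 136694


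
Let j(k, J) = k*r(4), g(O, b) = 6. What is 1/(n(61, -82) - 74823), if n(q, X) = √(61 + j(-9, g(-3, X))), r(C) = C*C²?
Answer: -74823/5598481844 - I*√515/5598481844 ≈ -1.3365e-5 - 4.0535e-9*I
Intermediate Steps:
r(C) = C³
j(k, J) = 64*k (j(k, J) = k*4³ = k*64 = 64*k)
n(q, X) = I*√515 (n(q, X) = √(61 + 64*(-9)) = √(61 - 576) = √(-515) = I*√515)
1/(n(61, -82) - 74823) = 1/(I*√515 - 74823) = 1/(-74823 + I*√515)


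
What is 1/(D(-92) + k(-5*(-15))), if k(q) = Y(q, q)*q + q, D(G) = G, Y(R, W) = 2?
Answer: 1/133 ≈ 0.0075188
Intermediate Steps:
k(q) = 3*q (k(q) = 2*q + q = 3*q)
1/(D(-92) + k(-5*(-15))) = 1/(-92 + 3*(-5*(-15))) = 1/(-92 + 3*75) = 1/(-92 + 225) = 1/133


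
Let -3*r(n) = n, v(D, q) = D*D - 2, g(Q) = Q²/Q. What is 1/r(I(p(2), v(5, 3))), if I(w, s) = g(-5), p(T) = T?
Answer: ⅗ ≈ 0.60000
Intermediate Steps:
g(Q) = Q
v(D, q) = -2 + D² (v(D, q) = D² - 2 = -2 + D²)
I(w, s) = -5
r(n) = -n/3
1/r(I(p(2), v(5, 3))) = 1/(-⅓*(-5)) = 1/(5/3) = ⅗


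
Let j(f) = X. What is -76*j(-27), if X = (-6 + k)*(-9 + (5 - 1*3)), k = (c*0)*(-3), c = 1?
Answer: -3192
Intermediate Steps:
k = 0 (k = (1*0)*(-3) = 0*(-3) = 0)
X = 42 (X = (-6 + 0)*(-9 + (5 - 1*3)) = -6*(-9 + (5 - 3)) = -6*(-9 + 2) = -6*(-7) = 42)
j(f) = 42
-76*j(-27) = -76*42 = -3192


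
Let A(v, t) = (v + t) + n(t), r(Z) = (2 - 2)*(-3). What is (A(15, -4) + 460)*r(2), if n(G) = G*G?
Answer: 0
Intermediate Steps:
n(G) = G**2
r(Z) = 0 (r(Z) = 0*(-3) = 0)
A(v, t) = t + v + t**2 (A(v, t) = (v + t) + t**2 = (t + v) + t**2 = t + v + t**2)
(A(15, -4) + 460)*r(2) = ((-4 + 15 + (-4)**2) + 460)*0 = ((-4 + 15 + 16) + 460)*0 = (27 + 460)*0 = 487*0 = 0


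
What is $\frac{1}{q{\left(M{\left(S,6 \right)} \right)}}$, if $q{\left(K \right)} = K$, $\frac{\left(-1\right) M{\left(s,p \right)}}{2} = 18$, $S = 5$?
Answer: $- \frac{1}{36} \approx -0.027778$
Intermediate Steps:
$M{\left(s,p \right)} = -36$ ($M{\left(s,p \right)} = \left(-2\right) 18 = -36$)
$\frac{1}{q{\left(M{\left(S,6 \right)} \right)}} = \frac{1}{-36} = - \frac{1}{36}$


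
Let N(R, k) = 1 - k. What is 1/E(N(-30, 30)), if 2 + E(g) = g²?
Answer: 1/839 ≈ 0.0011919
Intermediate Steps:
E(g) = -2 + g²
1/E(N(-30, 30)) = 1/(-2 + (1 - 1*30)²) = 1/(-2 + (1 - 30)²) = 1/(-2 + (-29)²) = 1/(-2 + 841) = 1/839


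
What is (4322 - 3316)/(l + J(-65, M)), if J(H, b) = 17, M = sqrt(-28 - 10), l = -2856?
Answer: -1006/2839 ≈ -0.35435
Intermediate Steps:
M = I*sqrt(38) (M = sqrt(-38) = I*sqrt(38) ≈ 6.1644*I)
(4322 - 3316)/(l + J(-65, M)) = (4322 - 3316)/(-2856 + 17) = 1006/(-2839) = 1006*(-1/2839) = -1006/2839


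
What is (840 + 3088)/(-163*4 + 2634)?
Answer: 1964/991 ≈ 1.9818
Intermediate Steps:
(840 + 3088)/(-163*4 + 2634) = 3928/(-652 + 2634) = 3928/1982 = 3928*(1/1982) = 1964/991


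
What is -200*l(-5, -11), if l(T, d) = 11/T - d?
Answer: -1760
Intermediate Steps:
l(T, d) = -d + 11/T
-200*l(-5, -11) = -200*(-1*(-11) + 11/(-5)) = -200*(11 + 11*(-1/5)) = -200*(11 - 11/5) = -200*44/5 = -1760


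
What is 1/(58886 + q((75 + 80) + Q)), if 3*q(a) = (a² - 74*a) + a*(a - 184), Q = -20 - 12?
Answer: 1/58394 ≈ 1.7125e-5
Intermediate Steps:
Q = -32
q(a) = -74*a/3 + a²/3 + a*(-184 + a)/3 (q(a) = ((a² - 74*a) + a*(a - 184))/3 = ((a² - 74*a) + a*(-184 + a))/3 = (a² - 74*a + a*(-184 + a))/3 = -74*a/3 + a²/3 + a*(-184 + a)/3)
1/(58886 + q((75 + 80) + Q)) = 1/(58886 + 2*((75 + 80) - 32)*(-129 + ((75 + 80) - 32))/3) = 1/(58886 + 2*(155 - 32)*(-129 + (155 - 32))/3) = 1/(58886 + (⅔)*123*(-129 + 123)) = 1/(58886 + (⅔)*123*(-6)) = 1/(58886 - 492) = 1/58394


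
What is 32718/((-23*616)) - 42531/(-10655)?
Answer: 18140637/10782860 ≈ 1.6824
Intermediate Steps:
32718/((-23*616)) - 42531/(-10655) = 32718/(-14168) - 42531*(-1/10655) = 32718*(-1/14168) + 42531/10655 = -2337/1012 + 42531/10655 = 18140637/10782860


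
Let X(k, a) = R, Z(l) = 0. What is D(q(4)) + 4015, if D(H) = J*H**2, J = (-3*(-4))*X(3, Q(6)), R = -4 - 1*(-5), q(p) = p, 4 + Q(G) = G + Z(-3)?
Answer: 4207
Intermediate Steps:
Q(G) = -4 + G (Q(G) = -4 + (G + 0) = -4 + G)
R = 1 (R = -4 + 5 = 1)
X(k, a) = 1
J = 12 (J = -3*(-4)*1 = 12*1 = 12)
D(H) = 12*H**2
D(q(4)) + 4015 = 12*4**2 + 4015 = 12*16 + 4015 = 192 + 4015 = 4207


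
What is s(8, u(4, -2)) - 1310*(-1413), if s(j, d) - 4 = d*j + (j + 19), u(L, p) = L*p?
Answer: 1850997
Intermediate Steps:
s(j, d) = 23 + j + d*j (s(j, d) = 4 + (d*j + (j + 19)) = 4 + (d*j + (19 + j)) = 4 + (19 + j + d*j) = 23 + j + d*j)
s(8, u(4, -2)) - 1310*(-1413) = (23 + 8 + (4*(-2))*8) - 1310*(-1413) = (23 + 8 - 8*8) + 1851030 = (23 + 8 - 64) + 1851030 = -33 + 1851030 = 1850997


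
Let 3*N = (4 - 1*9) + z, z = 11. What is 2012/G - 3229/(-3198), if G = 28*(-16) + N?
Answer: -2497121/713154 ≈ -3.5015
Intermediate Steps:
N = 2 (N = ((4 - 1*9) + 11)/3 = ((4 - 9) + 11)/3 = (-5 + 11)/3 = (1/3)*6 = 2)
G = -446 (G = 28*(-16) + 2 = -448 + 2 = -446)
2012/G - 3229/(-3198) = 2012/(-446) - 3229/(-3198) = 2012*(-1/446) - 3229*(-1/3198) = -1006/223 + 3229/3198 = -2497121/713154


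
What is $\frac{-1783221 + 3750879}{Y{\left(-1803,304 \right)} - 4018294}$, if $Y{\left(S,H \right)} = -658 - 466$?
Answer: $- \frac{327943}{669903} \approx -0.48954$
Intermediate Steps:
$Y{\left(S,H \right)} = -1124$
$\frac{-1783221 + 3750879}{Y{\left(-1803,304 \right)} - 4018294} = \frac{-1783221 + 3750879}{-1124 - 4018294} = \frac{1967658}{-4019418} = 1967658 \left(- \frac{1}{4019418}\right) = - \frac{327943}{669903}$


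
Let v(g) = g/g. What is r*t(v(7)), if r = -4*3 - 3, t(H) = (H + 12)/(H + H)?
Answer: -195/2 ≈ -97.500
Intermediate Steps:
v(g) = 1
t(H) = (12 + H)/(2*H) (t(H) = (12 + H)/((2*H)) = (12 + H)*(1/(2*H)) = (12 + H)/(2*H))
r = -15 (r = -12 - 3 = -15)
r*t(v(7)) = -15*(12 + 1)/(2*1) = -15*13/2 = -195/2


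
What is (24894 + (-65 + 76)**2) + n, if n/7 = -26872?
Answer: -163089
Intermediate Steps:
n = -188104 (n = 7*(-26872) = -188104)
(24894 + (-65 + 76)**2) + n = (24894 + (-65 + 76)**2) - 188104 = (24894 + 11**2) - 188104 = (24894 + 121) - 188104 = 25015 - 188104 = -163089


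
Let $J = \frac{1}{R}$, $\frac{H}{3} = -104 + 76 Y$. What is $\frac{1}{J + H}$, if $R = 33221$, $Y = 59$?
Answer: $\frac{33221}{436523941} \approx 7.6103 \cdot 10^{-5}$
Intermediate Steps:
$H = 13140$ ($H = 3 \left(-104 + 76 \cdot 59\right) = 3 \left(-104 + 4484\right) = 3 \cdot 4380 = 13140$)
$J = \frac{1}{33221} \approx 3.0101 \cdot 10^{-5}$
$\frac{1}{J + H} = \frac{1}{\frac{1}{33221} + 13140} = \frac{1}{\frac{436523941}{33221}} = \frac{33221}{436523941}$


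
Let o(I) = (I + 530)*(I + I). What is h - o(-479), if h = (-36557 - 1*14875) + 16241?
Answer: 13667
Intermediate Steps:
h = -35191 (h = (-36557 - 14875) + 16241 = -51432 + 16241 = -35191)
o(I) = 2*I*(530 + I) (o(I) = (530 + I)*(2*I) = 2*I*(530 + I))
h - o(-479) = -35191 - 2*(-479)*(530 - 479) = -35191 - 2*(-479)*51 = -35191 - 1*(-48858) = -35191 + 48858 = 13667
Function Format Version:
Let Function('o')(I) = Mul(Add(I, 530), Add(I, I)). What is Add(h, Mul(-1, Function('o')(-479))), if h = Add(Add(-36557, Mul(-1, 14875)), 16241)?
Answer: 13667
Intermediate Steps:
h = -35191 (h = Add(Add(-36557, -14875), 16241) = Add(-51432, 16241) = -35191)
Function('o')(I) = Mul(2, I, Add(530, I)) (Function('o')(I) = Mul(Add(530, I), Mul(2, I)) = Mul(2, I, Add(530, I)))
Add(h, Mul(-1, Function('o')(-479))) = Add(-35191, Mul(-1, Mul(2, -479, Add(530, -479)))) = Add(-35191, Mul(-1, Mul(2, -479, 51))) = Add(-35191, Mul(-1, -48858)) = Add(-35191, 48858) = 13667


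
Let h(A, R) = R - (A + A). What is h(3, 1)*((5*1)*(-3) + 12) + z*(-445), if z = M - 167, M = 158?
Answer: 4020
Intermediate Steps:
h(A, R) = R - 2*A
z = -9 (z = 158 - 167 = -9)
h(3, 1)*((5*1)*(-3) + 12) + z*(-445) = (1 - 2*3)*((5*1)*(-3) + 12) - 9*(-445) = (1 - 6)*(5*(-3) + 12) + 4005 = -5*(-15 + 12) + 4005 = -5*(-3) + 4005 = 15 + 4005 = 4020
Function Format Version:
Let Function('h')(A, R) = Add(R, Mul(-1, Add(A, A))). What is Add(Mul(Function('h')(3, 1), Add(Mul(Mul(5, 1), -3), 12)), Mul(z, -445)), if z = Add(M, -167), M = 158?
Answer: 4020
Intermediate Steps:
Function('h')(A, R) = Add(R, Mul(-2, A)) (Function('h')(A, R) = Add(R, Mul(-1, Mul(2, A))) = Add(R, Mul(-2, A)))
z = -9 (z = Add(158, -167) = -9)
Add(Mul(Function('h')(3, 1), Add(Mul(Mul(5, 1), -3), 12)), Mul(z, -445)) = Add(Mul(Add(1, Mul(-2, 3)), Add(Mul(Mul(5, 1), -3), 12)), Mul(-9, -445)) = Add(Mul(Add(1, -6), Add(Mul(5, -3), 12)), 4005) = Add(Mul(-5, Add(-15, 12)), 4005) = Add(Mul(-5, -3), 4005) = Add(15, 4005) = 4020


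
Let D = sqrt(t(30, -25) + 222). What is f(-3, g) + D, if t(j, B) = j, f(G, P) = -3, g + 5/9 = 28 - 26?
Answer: -3 + 6*sqrt(7) ≈ 12.875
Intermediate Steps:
g = 13/9 (g = -5/9 + (28 - 26) = -5/9 + 2 = 13/9 ≈ 1.4444)
D = 6*sqrt(7) (D = sqrt(30 + 222) = sqrt(252) = 6*sqrt(7) ≈ 15.875)
f(-3, g) + D = -3 + 6*sqrt(7)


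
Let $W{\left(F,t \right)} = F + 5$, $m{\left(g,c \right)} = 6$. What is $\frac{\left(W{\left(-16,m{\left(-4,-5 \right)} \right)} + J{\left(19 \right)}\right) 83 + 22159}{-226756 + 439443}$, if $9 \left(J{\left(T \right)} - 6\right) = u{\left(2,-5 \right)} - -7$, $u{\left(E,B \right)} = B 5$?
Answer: $\frac{21578}{212687} \approx 0.10145$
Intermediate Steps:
$W{\left(F,t \right)} = 5 + F$
$u{\left(E,B \right)} = 5 B$
$J{\left(T \right)} = 4$ ($J{\left(T \right)} = 6 + \frac{5 \left(-5\right) - -7}{9} = 6 + \frac{-25 + 7}{9} = 6 + \frac{1}{9} \left(-18\right) = 6 - 2 = 4$)
$\frac{\left(W{\left(-16,m{\left(-4,-5 \right)} \right)} + J{\left(19 \right)}\right) 83 + 22159}{-226756 + 439443} = \frac{\left(\left(5 - 16\right) + 4\right) 83 + 22159}{-226756 + 439443} = \frac{\left(-11 + 4\right) 83 + 22159}{212687} = \left(\left(-7\right) 83 + 22159\right) \frac{1}{212687} = \left(-581 + 22159\right) \frac{1}{212687} = 21578 \cdot \frac{1}{212687} = \frac{21578}{212687}$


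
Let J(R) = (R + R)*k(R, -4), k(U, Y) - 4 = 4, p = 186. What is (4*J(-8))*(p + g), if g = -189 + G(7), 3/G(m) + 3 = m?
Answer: 1152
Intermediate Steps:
G(m) = 3/(-3 + m)
k(U, Y) = 8 (k(U, Y) = 4 + 4 = 8)
J(R) = 16*R (J(R) = (R + R)*8 = (2*R)*8 = 16*R)
g = -753/4 (g = -189 + 3/(-3 + 7) = -189 + 3/4 = -189 + 3*(¼) = -189 + ¾ = -753/4 ≈ -188.25)
(4*J(-8))*(p + g) = (4*(16*(-8)))*(186 - 753/4) = (4*(-128))*(-9/4) = -512*(-9/4) = 1152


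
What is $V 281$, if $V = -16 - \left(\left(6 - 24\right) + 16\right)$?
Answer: $-3934$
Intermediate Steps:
$V = -14$ ($V = -16 - \left(-18 + 16\right) = -16 - -2 = -16 + 2 = -14$)
$V 281 = \left(-14\right) 281 = -3934$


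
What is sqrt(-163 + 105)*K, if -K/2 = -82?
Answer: 164*I*sqrt(58) ≈ 1249.0*I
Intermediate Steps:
K = 164 (K = -2*(-82) = 164)
sqrt(-163 + 105)*K = sqrt(-163 + 105)*164 = sqrt(-58)*164 = (I*sqrt(58))*164 = 164*I*sqrt(58)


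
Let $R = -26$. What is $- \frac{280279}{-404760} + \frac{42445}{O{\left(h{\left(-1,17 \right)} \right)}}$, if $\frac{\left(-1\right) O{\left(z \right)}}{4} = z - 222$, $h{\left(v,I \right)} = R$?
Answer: $\frac{2182259371}{50190240} \approx 43.48$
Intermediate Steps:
$h{\left(v,I \right)} = -26$
$O{\left(z \right)} = 888 - 4 z$ ($O{\left(z \right)} = - 4 \left(z - 222\right) = - 4 \left(-222 + z\right) = 888 - 4 z$)
$- \frac{280279}{-404760} + \frac{42445}{O{\left(h{\left(-1,17 \right)} \right)}} = - \frac{280279}{-404760} + \frac{42445}{888 - -104} = \left(-280279\right) \left(- \frac{1}{404760}\right) + \frac{42445}{888 + 104} = \frac{280279}{404760} + \frac{42445}{992} = \frac{2182259371}{50190240}$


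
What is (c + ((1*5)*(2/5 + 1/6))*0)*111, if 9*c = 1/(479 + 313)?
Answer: 37/2376 ≈ 0.015572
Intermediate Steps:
c = 1/7128 (c = 1/(9*(479 + 313)) = (⅑)/792 = (⅑)*(1/792) = 1/7128 ≈ 0.00014029)
(c + ((1*5)*(2/5 + 1/6))*0)*111 = (1/7128 + ((1*5)*(2/5 + 1/6))*0)*111 = (1/7128 + (5*(2*(⅕) + 1*(⅙)))*0)*111 = (1/7128 + (5*(⅖ + ⅙))*0)*111 = (1/7128 + (5*(17/30))*0)*111 = (1/7128 + (17/6)*0)*111 = (1/7128 + 0)*111 = (1/7128)*111 = 37/2376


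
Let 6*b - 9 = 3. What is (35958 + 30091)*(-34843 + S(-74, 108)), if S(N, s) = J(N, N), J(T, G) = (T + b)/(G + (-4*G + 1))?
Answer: -513204758989/223 ≈ -2.3014e+9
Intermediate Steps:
b = 2 (b = 3/2 + (⅙)*3 = 3/2 + ½ = 2)
J(T, G) = (2 + T)/(1 - 3*G) (J(T, G) = (T + 2)/(G + (-4*G + 1)) = (2 + T)/(G + (1 - 4*G)) = (2 + T)/(1 - 3*G))
S(N, s) = (-2 - N)/(-1 + 3*N)
(35958 + 30091)*(-34843 + S(-74, 108)) = (35958 + 30091)*(-34843 + (-2 - 1*(-74))/(-1 + 3*(-74))) = 66049*(-34843 + (-2 + 74)/(-1 - 222)) = 66049*(-34843 + 72/(-223)) = 66049*(-34843 - 1/223*72) = 66049*(-34843 - 72/223) = 66049*(-7770061/223) = -513204758989/223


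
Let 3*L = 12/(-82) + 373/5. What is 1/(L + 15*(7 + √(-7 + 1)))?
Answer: 24550185/3442354997 - 5673375*I*√6/6884709994 ≈ 0.0071318 - 0.0020185*I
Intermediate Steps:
L = 15263/615 (L = (12/(-82) + 373/5)/3 = (12*(-1/82) + 373*(⅕))/3 = (-6/41 + 373/5)/3 = (⅓)*(15263/205) = 15263/615 ≈ 24.818)
1/(L + 15*(7 + √(-7 + 1))) = 1/(15263/615 + 15*(7 + √(-7 + 1))) = 1/(15263/615 + 15*(7 + √(-6))) = 1/(15263/615 + 15*(7 + I*√6)) = 1/(15263/615 + (105 + 15*I*√6)) = 1/(79838/615 + 15*I*√6)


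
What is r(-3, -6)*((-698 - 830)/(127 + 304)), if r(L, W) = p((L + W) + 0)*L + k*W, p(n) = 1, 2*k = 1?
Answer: 9168/431 ≈ 21.271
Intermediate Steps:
k = ½ (k = (½)*1 = ½ ≈ 0.50000)
r(L, W) = L + W/2 (r(L, W) = 1*L + W/2 = L + W/2)
r(-3, -6)*((-698 - 830)/(127 + 304)) = (-3 + (½)*(-6))*((-698 - 830)/(127 + 304)) = (-3 - 3)*(-1528/431) = -(-9168)/431 = -6*(-1528/431) = 9168/431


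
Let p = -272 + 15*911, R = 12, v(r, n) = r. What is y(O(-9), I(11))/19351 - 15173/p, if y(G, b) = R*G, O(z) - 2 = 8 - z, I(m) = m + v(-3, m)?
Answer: -290559119/259167943 ≈ -1.1211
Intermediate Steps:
I(m) = -3 + m (I(m) = m - 3 = -3 + m)
O(z) = 10 - z (O(z) = 2 + (8 - z) = 10 - z)
p = 13393 (p = -272 + 13665 = 13393)
y(G, b) = 12*G
y(O(-9), I(11))/19351 - 15173/p = (12*(10 - 1*(-9)))/19351 - 15173/13393 = (12*(10 + 9))*(1/19351) - 15173*1/13393 = (12*19)*(1/19351) - 15173/13393 = 228*(1/19351) - 15173/13393 = 228/19351 - 15173/13393 = -290559119/259167943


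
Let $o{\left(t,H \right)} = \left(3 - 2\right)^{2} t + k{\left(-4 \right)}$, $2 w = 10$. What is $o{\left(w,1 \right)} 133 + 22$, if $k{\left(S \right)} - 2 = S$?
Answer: $421$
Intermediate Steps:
$w = 5$ ($w = \frac{1}{2} \cdot 10 = 5$)
$k{\left(S \right)} = 2 + S$
$o{\left(t,H \right)} = -2 + t$ ($o{\left(t,H \right)} = \left(3 - 2\right)^{2} t + \left(2 - 4\right) = 1^{2} t - 2 = 1 t - 2 = t - 2 = -2 + t$)
$o{\left(w,1 \right)} 133 + 22 = \left(-2 + 5\right) 133 + 22 = 3 \cdot 133 + 22 = 399 + 22 = 421$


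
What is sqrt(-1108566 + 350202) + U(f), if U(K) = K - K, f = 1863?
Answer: 2*I*sqrt(189591) ≈ 870.84*I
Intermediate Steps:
U(K) = 0
sqrt(-1108566 + 350202) + U(f) = sqrt(-1108566 + 350202) + 0 = sqrt(-758364) + 0 = 2*I*sqrt(189591) + 0 = 2*I*sqrt(189591)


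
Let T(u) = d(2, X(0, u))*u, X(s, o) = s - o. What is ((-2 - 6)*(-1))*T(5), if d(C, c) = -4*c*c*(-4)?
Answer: 16000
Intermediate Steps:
d(C, c) = 16*c**2 (d(C, c) = -4*c**2*(-4) = 16*c**2)
T(u) = 16*u**3 (T(u) = (16*(0 - u)**2)*u = (16*(-u)**2)*u = (16*u**2)*u = 16*u**3)
((-2 - 6)*(-1))*T(5) = ((-2 - 6)*(-1))*(16*5**3) = (-8*(-1))*(16*125) = 8*2000 = 16000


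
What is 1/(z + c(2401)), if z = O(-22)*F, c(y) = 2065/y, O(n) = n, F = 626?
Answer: -343/4723501 ≈ -7.2616e-5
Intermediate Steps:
z = -13772 (z = -22*626 = -13772)
1/(z + c(2401)) = 1/(-13772 + 2065/2401) = 1/(-13772 + 2065*(1/2401)) = 1/(-13772 + 295/343) = 1/(-4723501/343) = -343/4723501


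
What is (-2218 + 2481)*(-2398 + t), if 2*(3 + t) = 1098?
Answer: -487076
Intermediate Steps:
t = 546 (t = -3 + (1/2)*1098 = -3 + 549 = 546)
(-2218 + 2481)*(-2398 + t) = (-2218 + 2481)*(-2398 + 546) = 263*(-1852) = -487076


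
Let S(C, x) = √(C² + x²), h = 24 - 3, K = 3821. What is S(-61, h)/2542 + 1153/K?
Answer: 1153/3821 + √4162/2542 ≈ 0.32713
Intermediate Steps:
h = 21
S(-61, h)/2542 + 1153/K = √((-61)² + 21²)/2542 + 1153/3821 = √(3721 + 441)*(1/2542) + 1153*(1/3821) = √4162*(1/2542) + 1153/3821 = √4162/2542 + 1153/3821 = 1153/3821 + √4162/2542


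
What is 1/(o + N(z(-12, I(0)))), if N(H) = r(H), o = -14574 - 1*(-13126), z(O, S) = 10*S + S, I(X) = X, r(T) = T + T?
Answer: -1/1448 ≈ -0.00069061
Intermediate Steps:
r(T) = 2*T
z(O, S) = 11*S
o = -1448 (o = -14574 + 13126 = -1448)
N(H) = 2*H
1/(o + N(z(-12, I(0)))) = 1/(-1448 + 2*(11*0)) = 1/(-1448 + 2*0) = 1/(-1448 + 0) = 1/(-1448) = -1/1448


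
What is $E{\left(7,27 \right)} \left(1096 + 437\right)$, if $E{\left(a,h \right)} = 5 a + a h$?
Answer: $343392$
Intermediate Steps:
$E{\left(7,27 \right)} \left(1096 + 437\right) = 7 \left(5 + 27\right) \left(1096 + 437\right) = 7 \cdot 32 \cdot 1533 = 224 \cdot 1533 = 343392$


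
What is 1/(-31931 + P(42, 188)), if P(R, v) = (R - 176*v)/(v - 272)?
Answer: -42/1324579 ≈ -3.1708e-5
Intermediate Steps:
P(R, v) = (R - 176*v)/(-272 + v)
1/(-31931 + P(42, 188)) = 1/(-31931 + (42 - 176*188)/(-272 + 188)) = 1/(-31931 + (42 - 33088)/(-84)) = 1/(-31931 - 1/84*(-33046)) = 1/(-31931 + 16523/42) = 1/(-1324579/42) = -42/1324579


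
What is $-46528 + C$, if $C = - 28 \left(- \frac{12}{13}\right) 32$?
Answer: $- \frac{594112}{13} \approx -45701.0$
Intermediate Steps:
$C = \frac{10752}{13}$ ($C = - 28 \left(\left(-12\right) \frac{1}{13}\right) 32 = \left(-28\right) \left(- \frac{12}{13}\right) 32 = \frac{336}{13} \cdot 32 = \frac{10752}{13} \approx 827.08$)
$-46528 + C = -46528 + \frac{10752}{13} = - \frac{594112}{13}$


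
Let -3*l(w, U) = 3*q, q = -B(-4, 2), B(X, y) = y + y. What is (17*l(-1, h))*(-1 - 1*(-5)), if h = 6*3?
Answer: 272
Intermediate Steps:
B(X, y) = 2*y
h = 18
q = -4 (q = -2*2 = -1*4 = -4)
l(w, U) = 4 (l(w, U) = -(-4) = -⅓*(-12) = 4)
(17*l(-1, h))*(-1 - 1*(-5)) = (17*4)*(-1 - 1*(-5)) = 68*(-1 + 5) = 68*4 = 272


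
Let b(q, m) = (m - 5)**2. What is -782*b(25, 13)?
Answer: -50048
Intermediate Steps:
b(q, m) = (-5 + m)**2
-782*b(25, 13) = -782*(-5 + 13)**2 = -782*8**2 = -782*64 = -50048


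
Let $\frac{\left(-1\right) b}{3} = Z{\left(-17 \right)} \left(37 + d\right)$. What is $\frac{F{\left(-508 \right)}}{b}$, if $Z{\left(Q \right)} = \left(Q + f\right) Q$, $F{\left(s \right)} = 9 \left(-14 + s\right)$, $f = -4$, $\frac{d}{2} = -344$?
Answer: $- \frac{174}{25823} \approx -0.0067382$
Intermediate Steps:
$d = -688$ ($d = 2 \left(-344\right) = -688$)
$F{\left(s \right)} = -126 + 9 s$
$Z{\left(Q \right)} = Q \left(-4 + Q\right)$ ($Z{\left(Q \right)} = \left(Q - 4\right) Q = \left(-4 + Q\right) Q = Q \left(-4 + Q\right)$)
$b = 697221$ ($b = - 3 - 17 \left(-4 - 17\right) \left(37 - 688\right) = - 3 \left(-17\right) \left(-21\right) \left(-651\right) = - 3 \cdot 357 \left(-651\right) = \left(-3\right) \left(-232407\right) = 697221$)
$\frac{F{\left(-508 \right)}}{b} = \frac{-126 + 9 \left(-508\right)}{697221} = \left(-126 - 4572\right) \frac{1}{697221} = \left(-4698\right) \frac{1}{697221} = - \frac{174}{25823}$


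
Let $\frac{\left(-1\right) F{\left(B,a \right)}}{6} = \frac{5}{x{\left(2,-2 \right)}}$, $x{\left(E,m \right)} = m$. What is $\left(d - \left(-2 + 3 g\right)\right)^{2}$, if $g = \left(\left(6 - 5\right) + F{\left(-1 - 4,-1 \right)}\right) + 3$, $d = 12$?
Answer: $1849$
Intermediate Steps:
$F{\left(B,a \right)} = 15$ ($F{\left(B,a \right)} = - 6 \frac{5}{-2} = - 6 \cdot 5 \left(- \frac{1}{2}\right) = \left(-6\right) \left(- \frac{5}{2}\right) = 15$)
$g = 19$ ($g = \left(\left(6 - 5\right) + 15\right) + 3 = \left(1 + 15\right) + 3 = 16 + 3 = 19$)
$\left(d - \left(-2 + 3 g\right)\right)^{2} = \left(12 + \left(\left(-3\right) 19 + 2\right)\right)^{2} = \left(12 + \left(-57 + 2\right)\right)^{2} = \left(12 - 55\right)^{2} = \left(-43\right)^{2} = 1849$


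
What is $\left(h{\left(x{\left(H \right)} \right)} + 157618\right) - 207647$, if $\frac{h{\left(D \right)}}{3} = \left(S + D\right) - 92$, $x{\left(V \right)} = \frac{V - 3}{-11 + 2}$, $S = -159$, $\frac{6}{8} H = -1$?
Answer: $- \frac{457025}{9} \approx -50781.0$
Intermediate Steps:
$H = - \frac{4}{3}$ ($H = \frac{4}{3} \left(-1\right) = - \frac{4}{3} \approx -1.3333$)
$x{\left(V \right)} = \frac{1}{3} - \frac{V}{9}$ ($x{\left(V \right)} = \frac{-3 + V}{-9} = \left(-3 + V\right) \left(- \frac{1}{9}\right) = \frac{1}{3} - \frac{V}{9}$)
$h{\left(D \right)} = -753 + 3 D$ ($h{\left(D \right)} = 3 \left(\left(-159 + D\right) - 92\right) = 3 \left(-251 + D\right) = -753 + 3 D$)
$\left(h{\left(x{\left(H \right)} \right)} + 157618\right) - 207647 = \left(\left(-753 + 3 \left(\frac{1}{3} - - \frac{4}{27}\right)\right) + 157618\right) - 207647 = \left(\left(-753 + 3 \left(\frac{1}{3} + \frac{4}{27}\right)\right) + 157618\right) - 207647 = \left(\left(-753 + 3 \cdot \frac{13}{27}\right) + 157618\right) - 207647 = \left(\left(-753 + \frac{13}{9}\right) + 157618\right) - 207647 = \left(- \frac{6764}{9} + 157618\right) - 207647 = \frac{1411798}{9} - 207647 = - \frac{457025}{9}$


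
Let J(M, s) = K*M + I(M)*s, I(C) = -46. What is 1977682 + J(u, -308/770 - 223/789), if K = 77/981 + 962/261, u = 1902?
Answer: 24751655719858/12470145 ≈ 1.9849e+6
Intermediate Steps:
K = 11899/3161 (K = 77*(1/981) + 962*(1/261) = 77/981 + 962/261 = 11899/3161 ≈ 3.7643)
J(M, s) = -46*s + 11899*M/3161 (J(M, s) = 11899*M/3161 - 46*s = -46*s + 11899*M/3161)
1977682 + J(u, -308/770 - 223/789) = 1977682 + (-46*(-308/770 - 223/789) + (11899/3161)*1902) = 1977682 + (-46*(-308*1/770 - 223*1/789) + 22631898/3161) = 1977682 + (-46*(-⅖ - 223/789) + 22631898/3161) = 1977682 + (-46*(-2693/3945) + 22631898/3161) = 1977682 + (123878/3945 + 22631898/3161) = 1977682 + 89674415968/12470145 = 24751655719858/12470145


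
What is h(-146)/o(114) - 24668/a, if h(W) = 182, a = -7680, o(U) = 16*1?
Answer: 28007/1920 ≈ 14.587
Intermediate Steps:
o(U) = 16
h(-146)/o(114) - 24668/a = 182/16 - 24668/(-7680) = 182*(1/16) - 24668*(-1/7680) = 91/8 + 6167/1920 = 28007/1920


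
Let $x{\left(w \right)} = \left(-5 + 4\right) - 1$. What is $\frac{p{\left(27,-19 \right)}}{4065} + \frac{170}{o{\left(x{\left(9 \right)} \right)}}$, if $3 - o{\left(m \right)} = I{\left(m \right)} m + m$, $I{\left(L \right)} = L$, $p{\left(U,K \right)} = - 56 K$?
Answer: $\frac{692114}{4065} \approx 170.26$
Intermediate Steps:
$x{\left(w \right)} = -2$ ($x{\left(w \right)} = -1 - 1 = -2$)
$o{\left(m \right)} = 3 - m - m^{2}$ ($o{\left(m \right)} = 3 - \left(m m + m\right) = 3 - \left(m^{2} + m\right) = 3 - \left(m + m^{2}\right) = 3 - m - m^{2}$)
$\frac{p{\left(27,-19 \right)}}{4065} + \frac{170}{o{\left(x{\left(9 \right)} \right)}} = \frac{\left(-56\right) \left(-19\right)}{4065} + \frac{170}{3 - -2 - \left(-2\right)^{2}} = 1064 \cdot \frac{1}{4065} + \frac{170}{3 + 2 - 4} = \frac{1064}{4065} + \frac{170}{3 + 2 - 4} = \frac{1064}{4065} + \frac{170}{1} = \frac{1064}{4065} + 170 \cdot 1 = \frac{1064}{4065} + 170 = \frac{692114}{4065}$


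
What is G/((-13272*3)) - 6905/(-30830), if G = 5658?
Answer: 1674889/20458788 ≈ 0.081867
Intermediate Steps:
G/((-13272*3)) - 6905/(-30830) = 5658/((-13272*3)) - 6905/(-30830) = 5658/(-39816) - 6905*(-1/30830) = 5658*(-1/39816) + 1381/6166 = -943/6636 + 1381/6166 = 1674889/20458788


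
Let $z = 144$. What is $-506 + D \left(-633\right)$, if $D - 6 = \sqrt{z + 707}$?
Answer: $-4304 - 633 \sqrt{851} \approx -22770.0$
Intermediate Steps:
$D = 6 + \sqrt{851}$ ($D = 6 + \sqrt{144 + 707} = 6 + \sqrt{851} \approx 35.172$)
$-506 + D \left(-633\right) = -506 + \left(6 + \sqrt{851}\right) \left(-633\right) = -506 - \left(3798 + 633 \sqrt{851}\right) = -4304 - 633 \sqrt{851}$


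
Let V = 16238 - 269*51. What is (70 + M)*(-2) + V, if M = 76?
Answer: 2227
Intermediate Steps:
V = 2519 (V = 16238 - 13719 = 2519)
(70 + M)*(-2) + V = (70 + 76)*(-2) + 2519 = 146*(-2) + 2519 = -292 + 2519 = 2227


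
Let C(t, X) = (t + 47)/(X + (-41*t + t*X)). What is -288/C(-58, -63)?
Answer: 1719072/11 ≈ 1.5628e+5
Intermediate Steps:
C(t, X) = (47 + t)/(X - 41*t + X*t) (C(t, X) = (47 + t)/(X + (-41*t + X*t)) = (47 + t)/(X - 41*t + X*t))
-288/C(-58, -63) = -288*(-63 - 41*(-58) - 63*(-58))/(47 - 58) = -288/(-11/(-63 + 2378 + 3654)) = -288/(-11/5969) = -288*(-5969/11) = 1719072/11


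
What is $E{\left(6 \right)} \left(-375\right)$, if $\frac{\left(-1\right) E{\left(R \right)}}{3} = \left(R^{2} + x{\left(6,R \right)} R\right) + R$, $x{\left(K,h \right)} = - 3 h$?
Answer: $-74250$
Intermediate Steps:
$E{\left(R \right)} = - 3 R + 6 R^{2}$ ($E{\left(R \right)} = - 3 \left(\left(R^{2} + - 3 R R\right) + R\right) = - 3 \left(\left(R^{2} - 3 R^{2}\right) + R\right) = - 3 \left(- 2 R^{2} + R\right) = - 3 \left(R - 2 R^{2}\right) = - 3 R + 6 R^{2}$)
$E{\left(6 \right)} \left(-375\right) = 3 \cdot 6 \left(-1 + 2 \cdot 6\right) \left(-375\right) = 3 \cdot 6 \left(-1 + 12\right) \left(-375\right) = 3 \cdot 6 \cdot 11 \left(-375\right) = 198 \left(-375\right) = -74250$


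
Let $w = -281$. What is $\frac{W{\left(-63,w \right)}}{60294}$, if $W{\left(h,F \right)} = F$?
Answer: $- \frac{281}{60294} \approx -0.0046605$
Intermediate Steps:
$\frac{W{\left(-63,w \right)}}{60294} = - \frac{281}{60294}$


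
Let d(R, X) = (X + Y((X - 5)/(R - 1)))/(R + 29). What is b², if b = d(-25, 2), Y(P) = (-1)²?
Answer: 9/16 ≈ 0.56250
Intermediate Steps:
Y(P) = 1
d(R, X) = (1 + X)/(29 + R) (d(R, X) = (X + 1)/(R + 29) = (1 + X)/(29 + R))
b = ¾ (b = (1 + 2)/(29 - 25) = 3/4 = (¼)*3 = ¾ ≈ 0.75000)
b² = (¾)² = 9/16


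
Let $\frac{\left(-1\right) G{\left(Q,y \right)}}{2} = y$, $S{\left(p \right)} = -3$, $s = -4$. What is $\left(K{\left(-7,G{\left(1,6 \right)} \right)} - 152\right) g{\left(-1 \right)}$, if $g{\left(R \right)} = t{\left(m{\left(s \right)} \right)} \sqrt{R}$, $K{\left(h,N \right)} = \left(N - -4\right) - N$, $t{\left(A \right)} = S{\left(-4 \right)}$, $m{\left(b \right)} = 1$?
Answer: $444 i \approx 444.0 i$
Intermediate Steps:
$G{\left(Q,y \right)} = - 2 y$
$t{\left(A \right)} = -3$
$K{\left(h,N \right)} = 4$ ($K{\left(h,N \right)} = \left(N + 4\right) - N = \left(4 + N\right) - N = 4$)
$g{\left(R \right)} = - 3 \sqrt{R}$
$\left(K{\left(-7,G{\left(1,6 \right)} \right)} - 152\right) g{\left(-1 \right)} = \left(4 - 152\right) \left(- 3 \sqrt{-1}\right) = - 148 \left(- 3 i\right) = 444 i$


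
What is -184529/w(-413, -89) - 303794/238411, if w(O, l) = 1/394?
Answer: -17333535210880/238411 ≈ -7.2704e+7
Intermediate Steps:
w(O, l) = 1/394
-184529/w(-413, -89) - 303794/238411 = -184529/1/394 - 303794/238411 = -184529*394 - 303794*1/238411 = -72704426 - 303794/238411 = -17333535210880/238411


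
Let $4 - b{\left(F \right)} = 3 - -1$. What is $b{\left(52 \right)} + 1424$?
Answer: $1424$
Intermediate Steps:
$b{\left(F \right)} = 0$ ($b{\left(F \right)} = 4 - \left(3 - -1\right) = 4 - \left(3 + 1\right) = 4 - 4 = 0$)
$b{\left(52 \right)} + 1424 = 0 + 1424 = 1424$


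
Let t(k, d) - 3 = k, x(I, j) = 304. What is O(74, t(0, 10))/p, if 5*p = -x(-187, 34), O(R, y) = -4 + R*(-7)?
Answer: 1305/152 ≈ 8.5855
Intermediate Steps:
t(k, d) = 3 + k
O(R, y) = -4 - 7*R
p = -304/5 (p = (-1*304)/5 = (⅕)*(-304) = -304/5 ≈ -60.800)
O(74, t(0, 10))/p = (-4 - 7*74)/(-304/5) = (-4 - 518)*(-5/304) = -522*(-5/304) = 1305/152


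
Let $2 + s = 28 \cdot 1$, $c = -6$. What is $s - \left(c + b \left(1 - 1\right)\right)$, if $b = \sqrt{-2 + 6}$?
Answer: $32$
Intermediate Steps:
$s = 26$ ($s = -2 + 28 \cdot 1 = -2 + 28 = 26$)
$b = 2$ ($b = \sqrt{4} = 2$)
$s - \left(c + b \left(1 - 1\right)\right) = 26 - \left(-6 + 2 \left(1 - 1\right)\right) = 26 - \left(-6 + 2 \cdot 0\right) = 26 - \left(-6 + 0\right) = 26 - -6 = 26 + 6 = 32$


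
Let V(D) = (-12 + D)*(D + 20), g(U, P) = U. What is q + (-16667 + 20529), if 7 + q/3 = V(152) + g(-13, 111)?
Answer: 76042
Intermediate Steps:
V(D) = (-12 + D)*(20 + D)
q = 72180 (q = -21 + 3*((-240 + 152² + 8*152) - 13) = -21 + 3*((-240 + 23104 + 1216) - 13) = -21 + 3*(24080 - 13) = -21 + 3*24067 = -21 + 72201 = 72180)
q + (-16667 + 20529) = 72180 + (-16667 + 20529) = 72180 + 3862 = 76042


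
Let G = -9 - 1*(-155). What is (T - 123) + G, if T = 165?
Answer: 188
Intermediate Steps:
G = 146 (G = -9 + 155 = 146)
(T - 123) + G = (165 - 123) + 146 = 42 + 146 = 188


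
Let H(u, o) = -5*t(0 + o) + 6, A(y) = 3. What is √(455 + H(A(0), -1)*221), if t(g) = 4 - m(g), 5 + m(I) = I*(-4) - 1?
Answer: I*√4849 ≈ 69.635*I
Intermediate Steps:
m(I) = -6 - 4*I (m(I) = -5 + (I*(-4) - 1) = -5 + (-4*I - 1) = -5 + (-1 - 4*I) = -6 - 4*I)
t(g) = 10 + 4*g (t(g) = 4 - (-6 - 4*g) = 4 + (6 + 4*g) = 10 + 4*g)
H(u, o) = -44 - 20*o (H(u, o) = -5*(10 + 4*(0 + o)) + 6 = -5*(10 + 4*o) + 6 = (-50 - 20*o) + 6 = -44 - 20*o)
√(455 + H(A(0), -1)*221) = √(455 + (-44 - 20*(-1))*221) = √(455 + (-44 + 20)*221) = √(455 - 24*221) = √(455 - 5304) = √(-4849) = I*√4849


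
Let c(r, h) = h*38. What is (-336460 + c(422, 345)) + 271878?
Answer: -51472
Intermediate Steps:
c(r, h) = 38*h
(-336460 + c(422, 345)) + 271878 = (-336460 + 38*345) + 271878 = (-336460 + 13110) + 271878 = -323350 + 271878 = -51472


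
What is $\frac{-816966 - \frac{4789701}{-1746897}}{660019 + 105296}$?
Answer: $- \frac{158572296089}{148547386395} \approx -1.0675$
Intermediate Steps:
$\frac{-816966 - \frac{4789701}{-1746897}}{660019 + 105296} = \frac{-816966 - - \frac{1596567}{582299}}{765315} = \left(-816966 + \frac{1596567}{582299}\right) \frac{1}{765315} = \left(- \frac{475716888267}{582299}\right) \frac{1}{765315} = - \frac{158572296089}{148547386395}$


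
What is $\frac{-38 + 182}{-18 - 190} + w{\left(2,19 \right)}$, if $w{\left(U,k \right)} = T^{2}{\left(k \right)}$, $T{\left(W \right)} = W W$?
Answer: $\frac{1694164}{13} \approx 1.3032 \cdot 10^{5}$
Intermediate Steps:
$T{\left(W \right)} = W^{2}$
$w{\left(U,k \right)} = k^{4}$ ($w{\left(U,k \right)} = \left(k^{2}\right)^{2} = k^{4}$)
$\frac{-38 + 182}{-18 - 190} + w{\left(2,19 \right)} = \frac{-38 + 182}{-18 - 190} + 19^{4} = \frac{144}{-208} + 130321 = 144 \left(- \frac{1}{208}\right) + 130321 = - \frac{9}{13} + 130321 = \frac{1694164}{13}$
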